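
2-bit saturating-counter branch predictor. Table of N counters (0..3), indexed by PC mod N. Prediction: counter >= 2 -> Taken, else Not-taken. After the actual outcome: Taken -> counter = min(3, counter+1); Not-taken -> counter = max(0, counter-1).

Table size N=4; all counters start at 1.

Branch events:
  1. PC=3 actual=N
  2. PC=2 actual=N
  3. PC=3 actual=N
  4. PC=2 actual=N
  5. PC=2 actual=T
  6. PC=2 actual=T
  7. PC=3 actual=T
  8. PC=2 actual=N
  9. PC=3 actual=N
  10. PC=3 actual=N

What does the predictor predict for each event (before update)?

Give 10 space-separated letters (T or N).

Ev 1: PC=3 idx=3 pred=N actual=N -> ctr[3]=0
Ev 2: PC=2 idx=2 pred=N actual=N -> ctr[2]=0
Ev 3: PC=3 idx=3 pred=N actual=N -> ctr[3]=0
Ev 4: PC=2 idx=2 pred=N actual=N -> ctr[2]=0
Ev 5: PC=2 idx=2 pred=N actual=T -> ctr[2]=1
Ev 6: PC=2 idx=2 pred=N actual=T -> ctr[2]=2
Ev 7: PC=3 idx=3 pred=N actual=T -> ctr[3]=1
Ev 8: PC=2 idx=2 pred=T actual=N -> ctr[2]=1
Ev 9: PC=3 idx=3 pred=N actual=N -> ctr[3]=0
Ev 10: PC=3 idx=3 pred=N actual=N -> ctr[3]=0

Answer: N N N N N N N T N N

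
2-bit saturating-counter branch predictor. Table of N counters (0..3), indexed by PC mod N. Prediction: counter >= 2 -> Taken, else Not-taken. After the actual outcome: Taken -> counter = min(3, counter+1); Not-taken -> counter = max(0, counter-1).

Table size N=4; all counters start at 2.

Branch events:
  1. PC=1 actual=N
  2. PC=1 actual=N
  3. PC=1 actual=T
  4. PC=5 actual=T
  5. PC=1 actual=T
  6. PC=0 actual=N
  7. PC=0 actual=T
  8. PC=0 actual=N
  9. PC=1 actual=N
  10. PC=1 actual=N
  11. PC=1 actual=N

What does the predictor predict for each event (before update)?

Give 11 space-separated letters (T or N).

Ev 1: PC=1 idx=1 pred=T actual=N -> ctr[1]=1
Ev 2: PC=1 idx=1 pred=N actual=N -> ctr[1]=0
Ev 3: PC=1 idx=1 pred=N actual=T -> ctr[1]=1
Ev 4: PC=5 idx=1 pred=N actual=T -> ctr[1]=2
Ev 5: PC=1 idx=1 pred=T actual=T -> ctr[1]=3
Ev 6: PC=0 idx=0 pred=T actual=N -> ctr[0]=1
Ev 7: PC=0 idx=0 pred=N actual=T -> ctr[0]=2
Ev 8: PC=0 idx=0 pred=T actual=N -> ctr[0]=1
Ev 9: PC=1 idx=1 pred=T actual=N -> ctr[1]=2
Ev 10: PC=1 idx=1 pred=T actual=N -> ctr[1]=1
Ev 11: PC=1 idx=1 pred=N actual=N -> ctr[1]=0

Answer: T N N N T T N T T T N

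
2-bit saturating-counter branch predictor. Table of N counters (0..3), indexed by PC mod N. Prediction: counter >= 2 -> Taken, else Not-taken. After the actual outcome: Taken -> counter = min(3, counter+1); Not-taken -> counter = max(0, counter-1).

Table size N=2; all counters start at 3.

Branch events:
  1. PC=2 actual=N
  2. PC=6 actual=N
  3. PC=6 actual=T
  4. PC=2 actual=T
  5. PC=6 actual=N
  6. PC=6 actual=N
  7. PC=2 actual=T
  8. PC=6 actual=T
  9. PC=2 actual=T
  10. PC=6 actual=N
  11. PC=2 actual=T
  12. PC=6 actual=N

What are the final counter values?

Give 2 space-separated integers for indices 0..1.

Ev 1: PC=2 idx=0 pred=T actual=N -> ctr[0]=2
Ev 2: PC=6 idx=0 pred=T actual=N -> ctr[0]=1
Ev 3: PC=6 idx=0 pred=N actual=T -> ctr[0]=2
Ev 4: PC=2 idx=0 pred=T actual=T -> ctr[0]=3
Ev 5: PC=6 idx=0 pred=T actual=N -> ctr[0]=2
Ev 6: PC=6 idx=0 pred=T actual=N -> ctr[0]=1
Ev 7: PC=2 idx=0 pred=N actual=T -> ctr[0]=2
Ev 8: PC=6 idx=0 pred=T actual=T -> ctr[0]=3
Ev 9: PC=2 idx=0 pred=T actual=T -> ctr[0]=3
Ev 10: PC=6 idx=0 pred=T actual=N -> ctr[0]=2
Ev 11: PC=2 idx=0 pred=T actual=T -> ctr[0]=3
Ev 12: PC=6 idx=0 pred=T actual=N -> ctr[0]=2

Answer: 2 3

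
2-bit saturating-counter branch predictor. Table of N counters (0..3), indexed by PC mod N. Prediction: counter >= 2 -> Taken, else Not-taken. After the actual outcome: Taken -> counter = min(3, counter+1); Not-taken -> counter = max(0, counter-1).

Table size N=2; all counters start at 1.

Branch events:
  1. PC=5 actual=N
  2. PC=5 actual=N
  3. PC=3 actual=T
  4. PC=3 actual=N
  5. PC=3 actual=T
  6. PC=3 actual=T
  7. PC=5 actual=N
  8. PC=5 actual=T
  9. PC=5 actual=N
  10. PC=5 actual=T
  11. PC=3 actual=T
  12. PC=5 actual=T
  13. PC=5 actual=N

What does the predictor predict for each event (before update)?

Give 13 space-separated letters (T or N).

Answer: N N N N N N T N T N T T T

Derivation:
Ev 1: PC=5 idx=1 pred=N actual=N -> ctr[1]=0
Ev 2: PC=5 idx=1 pred=N actual=N -> ctr[1]=0
Ev 3: PC=3 idx=1 pred=N actual=T -> ctr[1]=1
Ev 4: PC=3 idx=1 pred=N actual=N -> ctr[1]=0
Ev 5: PC=3 idx=1 pred=N actual=T -> ctr[1]=1
Ev 6: PC=3 idx=1 pred=N actual=T -> ctr[1]=2
Ev 7: PC=5 idx=1 pred=T actual=N -> ctr[1]=1
Ev 8: PC=5 idx=1 pred=N actual=T -> ctr[1]=2
Ev 9: PC=5 idx=1 pred=T actual=N -> ctr[1]=1
Ev 10: PC=5 idx=1 pred=N actual=T -> ctr[1]=2
Ev 11: PC=3 idx=1 pred=T actual=T -> ctr[1]=3
Ev 12: PC=5 idx=1 pred=T actual=T -> ctr[1]=3
Ev 13: PC=5 idx=1 pred=T actual=N -> ctr[1]=2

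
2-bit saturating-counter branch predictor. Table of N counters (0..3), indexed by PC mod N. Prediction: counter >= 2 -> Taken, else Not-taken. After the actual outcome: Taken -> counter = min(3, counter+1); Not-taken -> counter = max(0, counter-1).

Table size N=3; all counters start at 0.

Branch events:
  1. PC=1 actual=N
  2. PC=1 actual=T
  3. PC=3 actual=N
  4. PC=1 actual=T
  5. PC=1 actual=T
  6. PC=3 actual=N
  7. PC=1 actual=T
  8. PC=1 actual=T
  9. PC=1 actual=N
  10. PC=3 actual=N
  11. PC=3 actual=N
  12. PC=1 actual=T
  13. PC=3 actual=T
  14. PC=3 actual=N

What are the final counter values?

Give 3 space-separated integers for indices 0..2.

Ev 1: PC=1 idx=1 pred=N actual=N -> ctr[1]=0
Ev 2: PC=1 idx=1 pred=N actual=T -> ctr[1]=1
Ev 3: PC=3 idx=0 pred=N actual=N -> ctr[0]=0
Ev 4: PC=1 idx=1 pred=N actual=T -> ctr[1]=2
Ev 5: PC=1 idx=1 pred=T actual=T -> ctr[1]=3
Ev 6: PC=3 idx=0 pred=N actual=N -> ctr[0]=0
Ev 7: PC=1 idx=1 pred=T actual=T -> ctr[1]=3
Ev 8: PC=1 idx=1 pred=T actual=T -> ctr[1]=3
Ev 9: PC=1 idx=1 pred=T actual=N -> ctr[1]=2
Ev 10: PC=3 idx=0 pred=N actual=N -> ctr[0]=0
Ev 11: PC=3 idx=0 pred=N actual=N -> ctr[0]=0
Ev 12: PC=1 idx=1 pred=T actual=T -> ctr[1]=3
Ev 13: PC=3 idx=0 pred=N actual=T -> ctr[0]=1
Ev 14: PC=3 idx=0 pred=N actual=N -> ctr[0]=0

Answer: 0 3 0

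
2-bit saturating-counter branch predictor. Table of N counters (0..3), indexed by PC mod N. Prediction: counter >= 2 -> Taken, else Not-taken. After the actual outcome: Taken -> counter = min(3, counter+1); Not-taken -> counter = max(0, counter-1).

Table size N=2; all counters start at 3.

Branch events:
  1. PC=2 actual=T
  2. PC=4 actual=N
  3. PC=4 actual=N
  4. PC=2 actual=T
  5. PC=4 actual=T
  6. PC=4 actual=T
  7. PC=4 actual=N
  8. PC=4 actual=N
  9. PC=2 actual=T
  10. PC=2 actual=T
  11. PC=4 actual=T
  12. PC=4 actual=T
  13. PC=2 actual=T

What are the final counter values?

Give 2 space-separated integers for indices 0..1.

Answer: 3 3

Derivation:
Ev 1: PC=2 idx=0 pred=T actual=T -> ctr[0]=3
Ev 2: PC=4 idx=0 pred=T actual=N -> ctr[0]=2
Ev 3: PC=4 idx=0 pred=T actual=N -> ctr[0]=1
Ev 4: PC=2 idx=0 pred=N actual=T -> ctr[0]=2
Ev 5: PC=4 idx=0 pred=T actual=T -> ctr[0]=3
Ev 6: PC=4 idx=0 pred=T actual=T -> ctr[0]=3
Ev 7: PC=4 idx=0 pred=T actual=N -> ctr[0]=2
Ev 8: PC=4 idx=0 pred=T actual=N -> ctr[0]=1
Ev 9: PC=2 idx=0 pred=N actual=T -> ctr[0]=2
Ev 10: PC=2 idx=0 pred=T actual=T -> ctr[0]=3
Ev 11: PC=4 idx=0 pred=T actual=T -> ctr[0]=3
Ev 12: PC=4 idx=0 pred=T actual=T -> ctr[0]=3
Ev 13: PC=2 idx=0 pred=T actual=T -> ctr[0]=3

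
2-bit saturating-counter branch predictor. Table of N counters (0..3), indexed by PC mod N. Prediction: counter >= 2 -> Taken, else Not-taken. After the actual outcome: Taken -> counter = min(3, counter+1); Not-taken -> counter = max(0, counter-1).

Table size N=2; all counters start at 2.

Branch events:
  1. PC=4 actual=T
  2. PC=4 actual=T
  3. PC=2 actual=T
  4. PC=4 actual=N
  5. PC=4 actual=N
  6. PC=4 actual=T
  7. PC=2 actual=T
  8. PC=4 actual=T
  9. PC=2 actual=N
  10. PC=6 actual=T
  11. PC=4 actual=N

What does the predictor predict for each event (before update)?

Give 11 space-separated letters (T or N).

Ev 1: PC=4 idx=0 pred=T actual=T -> ctr[0]=3
Ev 2: PC=4 idx=0 pred=T actual=T -> ctr[0]=3
Ev 3: PC=2 idx=0 pred=T actual=T -> ctr[0]=3
Ev 4: PC=4 idx=0 pred=T actual=N -> ctr[0]=2
Ev 5: PC=4 idx=0 pred=T actual=N -> ctr[0]=1
Ev 6: PC=4 idx=0 pred=N actual=T -> ctr[0]=2
Ev 7: PC=2 idx=0 pred=T actual=T -> ctr[0]=3
Ev 8: PC=4 idx=0 pred=T actual=T -> ctr[0]=3
Ev 9: PC=2 idx=0 pred=T actual=N -> ctr[0]=2
Ev 10: PC=6 idx=0 pred=T actual=T -> ctr[0]=3
Ev 11: PC=4 idx=0 pred=T actual=N -> ctr[0]=2

Answer: T T T T T N T T T T T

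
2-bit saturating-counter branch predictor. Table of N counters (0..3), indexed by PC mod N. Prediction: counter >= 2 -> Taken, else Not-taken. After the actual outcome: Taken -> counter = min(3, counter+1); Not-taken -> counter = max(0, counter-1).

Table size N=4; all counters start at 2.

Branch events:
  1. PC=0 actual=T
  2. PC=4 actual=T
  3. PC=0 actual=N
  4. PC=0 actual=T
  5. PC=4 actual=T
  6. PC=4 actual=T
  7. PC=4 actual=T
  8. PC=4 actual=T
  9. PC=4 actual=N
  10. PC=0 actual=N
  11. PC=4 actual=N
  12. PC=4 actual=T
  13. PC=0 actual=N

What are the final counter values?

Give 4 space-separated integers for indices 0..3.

Answer: 0 2 2 2

Derivation:
Ev 1: PC=0 idx=0 pred=T actual=T -> ctr[0]=3
Ev 2: PC=4 idx=0 pred=T actual=T -> ctr[0]=3
Ev 3: PC=0 idx=0 pred=T actual=N -> ctr[0]=2
Ev 4: PC=0 idx=0 pred=T actual=T -> ctr[0]=3
Ev 5: PC=4 idx=0 pred=T actual=T -> ctr[0]=3
Ev 6: PC=4 idx=0 pred=T actual=T -> ctr[0]=3
Ev 7: PC=4 idx=0 pred=T actual=T -> ctr[0]=3
Ev 8: PC=4 idx=0 pred=T actual=T -> ctr[0]=3
Ev 9: PC=4 idx=0 pred=T actual=N -> ctr[0]=2
Ev 10: PC=0 idx=0 pred=T actual=N -> ctr[0]=1
Ev 11: PC=4 idx=0 pred=N actual=N -> ctr[0]=0
Ev 12: PC=4 idx=0 pred=N actual=T -> ctr[0]=1
Ev 13: PC=0 idx=0 pred=N actual=N -> ctr[0]=0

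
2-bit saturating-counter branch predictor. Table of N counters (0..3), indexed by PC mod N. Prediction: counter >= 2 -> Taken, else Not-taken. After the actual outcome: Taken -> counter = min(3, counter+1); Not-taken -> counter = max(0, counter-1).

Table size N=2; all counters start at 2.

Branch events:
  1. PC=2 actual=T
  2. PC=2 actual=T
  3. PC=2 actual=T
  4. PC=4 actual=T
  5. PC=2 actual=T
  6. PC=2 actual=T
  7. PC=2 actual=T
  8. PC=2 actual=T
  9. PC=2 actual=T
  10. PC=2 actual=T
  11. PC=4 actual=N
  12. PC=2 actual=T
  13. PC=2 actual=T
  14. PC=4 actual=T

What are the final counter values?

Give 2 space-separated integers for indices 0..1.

Ev 1: PC=2 idx=0 pred=T actual=T -> ctr[0]=3
Ev 2: PC=2 idx=0 pred=T actual=T -> ctr[0]=3
Ev 3: PC=2 idx=0 pred=T actual=T -> ctr[0]=3
Ev 4: PC=4 idx=0 pred=T actual=T -> ctr[0]=3
Ev 5: PC=2 idx=0 pred=T actual=T -> ctr[0]=3
Ev 6: PC=2 idx=0 pred=T actual=T -> ctr[0]=3
Ev 7: PC=2 idx=0 pred=T actual=T -> ctr[0]=3
Ev 8: PC=2 idx=0 pred=T actual=T -> ctr[0]=3
Ev 9: PC=2 idx=0 pred=T actual=T -> ctr[0]=3
Ev 10: PC=2 idx=0 pred=T actual=T -> ctr[0]=3
Ev 11: PC=4 idx=0 pred=T actual=N -> ctr[0]=2
Ev 12: PC=2 idx=0 pred=T actual=T -> ctr[0]=3
Ev 13: PC=2 idx=0 pred=T actual=T -> ctr[0]=3
Ev 14: PC=4 idx=0 pred=T actual=T -> ctr[0]=3

Answer: 3 2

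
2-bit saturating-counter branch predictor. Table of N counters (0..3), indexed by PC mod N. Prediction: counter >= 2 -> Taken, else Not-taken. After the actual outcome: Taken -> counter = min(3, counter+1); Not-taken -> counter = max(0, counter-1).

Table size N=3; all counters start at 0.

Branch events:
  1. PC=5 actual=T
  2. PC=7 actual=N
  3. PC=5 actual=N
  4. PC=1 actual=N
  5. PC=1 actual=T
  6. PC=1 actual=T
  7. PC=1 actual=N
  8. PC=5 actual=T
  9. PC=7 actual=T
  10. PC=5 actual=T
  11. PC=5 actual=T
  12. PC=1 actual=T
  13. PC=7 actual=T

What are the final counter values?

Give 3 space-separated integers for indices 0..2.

Answer: 0 3 3

Derivation:
Ev 1: PC=5 idx=2 pred=N actual=T -> ctr[2]=1
Ev 2: PC=7 idx=1 pred=N actual=N -> ctr[1]=0
Ev 3: PC=5 idx=2 pred=N actual=N -> ctr[2]=0
Ev 4: PC=1 idx=1 pred=N actual=N -> ctr[1]=0
Ev 5: PC=1 idx=1 pred=N actual=T -> ctr[1]=1
Ev 6: PC=1 idx=1 pred=N actual=T -> ctr[1]=2
Ev 7: PC=1 idx=1 pred=T actual=N -> ctr[1]=1
Ev 8: PC=5 idx=2 pred=N actual=T -> ctr[2]=1
Ev 9: PC=7 idx=1 pred=N actual=T -> ctr[1]=2
Ev 10: PC=5 idx=2 pred=N actual=T -> ctr[2]=2
Ev 11: PC=5 idx=2 pred=T actual=T -> ctr[2]=3
Ev 12: PC=1 idx=1 pred=T actual=T -> ctr[1]=3
Ev 13: PC=7 idx=1 pred=T actual=T -> ctr[1]=3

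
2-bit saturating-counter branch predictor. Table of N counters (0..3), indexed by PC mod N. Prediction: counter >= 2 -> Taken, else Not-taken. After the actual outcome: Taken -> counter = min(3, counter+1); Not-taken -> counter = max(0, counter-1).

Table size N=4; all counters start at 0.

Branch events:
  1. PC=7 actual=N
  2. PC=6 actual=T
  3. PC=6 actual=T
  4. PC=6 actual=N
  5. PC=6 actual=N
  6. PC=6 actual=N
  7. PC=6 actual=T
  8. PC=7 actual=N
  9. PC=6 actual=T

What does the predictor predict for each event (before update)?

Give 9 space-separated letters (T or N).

Answer: N N N T N N N N N

Derivation:
Ev 1: PC=7 idx=3 pred=N actual=N -> ctr[3]=0
Ev 2: PC=6 idx=2 pred=N actual=T -> ctr[2]=1
Ev 3: PC=6 idx=2 pred=N actual=T -> ctr[2]=2
Ev 4: PC=6 idx=2 pred=T actual=N -> ctr[2]=1
Ev 5: PC=6 idx=2 pred=N actual=N -> ctr[2]=0
Ev 6: PC=6 idx=2 pred=N actual=N -> ctr[2]=0
Ev 7: PC=6 idx=2 pred=N actual=T -> ctr[2]=1
Ev 8: PC=7 idx=3 pred=N actual=N -> ctr[3]=0
Ev 9: PC=6 idx=2 pred=N actual=T -> ctr[2]=2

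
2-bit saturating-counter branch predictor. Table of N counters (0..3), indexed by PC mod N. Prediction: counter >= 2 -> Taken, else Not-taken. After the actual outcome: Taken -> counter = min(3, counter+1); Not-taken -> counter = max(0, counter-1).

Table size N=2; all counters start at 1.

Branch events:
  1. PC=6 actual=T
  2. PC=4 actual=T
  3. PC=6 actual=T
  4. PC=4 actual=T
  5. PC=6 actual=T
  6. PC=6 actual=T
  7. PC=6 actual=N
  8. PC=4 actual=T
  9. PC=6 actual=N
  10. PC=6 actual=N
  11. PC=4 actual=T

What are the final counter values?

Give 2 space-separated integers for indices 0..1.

Answer: 2 1

Derivation:
Ev 1: PC=6 idx=0 pred=N actual=T -> ctr[0]=2
Ev 2: PC=4 idx=0 pred=T actual=T -> ctr[0]=3
Ev 3: PC=6 idx=0 pred=T actual=T -> ctr[0]=3
Ev 4: PC=4 idx=0 pred=T actual=T -> ctr[0]=3
Ev 5: PC=6 idx=0 pred=T actual=T -> ctr[0]=3
Ev 6: PC=6 idx=0 pred=T actual=T -> ctr[0]=3
Ev 7: PC=6 idx=0 pred=T actual=N -> ctr[0]=2
Ev 8: PC=4 idx=0 pred=T actual=T -> ctr[0]=3
Ev 9: PC=6 idx=0 pred=T actual=N -> ctr[0]=2
Ev 10: PC=6 idx=0 pred=T actual=N -> ctr[0]=1
Ev 11: PC=4 idx=0 pred=N actual=T -> ctr[0]=2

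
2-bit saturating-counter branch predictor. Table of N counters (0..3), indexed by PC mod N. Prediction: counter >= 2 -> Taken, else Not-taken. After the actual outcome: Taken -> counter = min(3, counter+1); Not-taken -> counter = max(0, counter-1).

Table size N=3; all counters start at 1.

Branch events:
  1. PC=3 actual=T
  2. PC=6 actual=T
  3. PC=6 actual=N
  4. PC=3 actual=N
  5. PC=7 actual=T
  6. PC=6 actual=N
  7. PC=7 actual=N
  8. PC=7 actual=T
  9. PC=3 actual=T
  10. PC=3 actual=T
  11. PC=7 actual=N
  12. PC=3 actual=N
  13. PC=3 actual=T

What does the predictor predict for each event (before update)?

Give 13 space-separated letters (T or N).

Ev 1: PC=3 idx=0 pred=N actual=T -> ctr[0]=2
Ev 2: PC=6 idx=0 pred=T actual=T -> ctr[0]=3
Ev 3: PC=6 idx=0 pred=T actual=N -> ctr[0]=2
Ev 4: PC=3 idx=0 pred=T actual=N -> ctr[0]=1
Ev 5: PC=7 idx=1 pred=N actual=T -> ctr[1]=2
Ev 6: PC=6 idx=0 pred=N actual=N -> ctr[0]=0
Ev 7: PC=7 idx=1 pred=T actual=N -> ctr[1]=1
Ev 8: PC=7 idx=1 pred=N actual=T -> ctr[1]=2
Ev 9: PC=3 idx=0 pred=N actual=T -> ctr[0]=1
Ev 10: PC=3 idx=0 pred=N actual=T -> ctr[0]=2
Ev 11: PC=7 idx=1 pred=T actual=N -> ctr[1]=1
Ev 12: PC=3 idx=0 pred=T actual=N -> ctr[0]=1
Ev 13: PC=3 idx=0 pred=N actual=T -> ctr[0]=2

Answer: N T T T N N T N N N T T N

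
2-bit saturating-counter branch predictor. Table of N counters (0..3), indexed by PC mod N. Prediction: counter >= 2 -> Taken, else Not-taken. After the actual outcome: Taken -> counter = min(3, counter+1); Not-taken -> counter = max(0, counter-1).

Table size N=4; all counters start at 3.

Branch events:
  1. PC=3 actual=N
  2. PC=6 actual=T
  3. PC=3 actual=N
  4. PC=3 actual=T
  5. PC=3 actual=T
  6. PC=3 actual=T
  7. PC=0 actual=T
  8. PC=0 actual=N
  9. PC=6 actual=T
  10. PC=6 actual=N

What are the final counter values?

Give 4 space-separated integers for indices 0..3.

Answer: 2 3 2 3

Derivation:
Ev 1: PC=3 idx=3 pred=T actual=N -> ctr[3]=2
Ev 2: PC=6 idx=2 pred=T actual=T -> ctr[2]=3
Ev 3: PC=3 idx=3 pred=T actual=N -> ctr[3]=1
Ev 4: PC=3 idx=3 pred=N actual=T -> ctr[3]=2
Ev 5: PC=3 idx=3 pred=T actual=T -> ctr[3]=3
Ev 6: PC=3 idx=3 pred=T actual=T -> ctr[3]=3
Ev 7: PC=0 idx=0 pred=T actual=T -> ctr[0]=3
Ev 8: PC=0 idx=0 pred=T actual=N -> ctr[0]=2
Ev 9: PC=6 idx=2 pred=T actual=T -> ctr[2]=3
Ev 10: PC=6 idx=2 pred=T actual=N -> ctr[2]=2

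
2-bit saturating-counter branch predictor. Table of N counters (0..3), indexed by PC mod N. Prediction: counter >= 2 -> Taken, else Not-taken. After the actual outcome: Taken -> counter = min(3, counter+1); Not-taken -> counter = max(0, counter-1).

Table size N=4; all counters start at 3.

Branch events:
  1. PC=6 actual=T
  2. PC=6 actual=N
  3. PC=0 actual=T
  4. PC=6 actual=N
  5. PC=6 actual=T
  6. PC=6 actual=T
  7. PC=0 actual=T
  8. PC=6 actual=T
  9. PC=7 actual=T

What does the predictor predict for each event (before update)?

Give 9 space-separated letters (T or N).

Ev 1: PC=6 idx=2 pred=T actual=T -> ctr[2]=3
Ev 2: PC=6 idx=2 pred=T actual=N -> ctr[2]=2
Ev 3: PC=0 idx=0 pred=T actual=T -> ctr[0]=3
Ev 4: PC=6 idx=2 pred=T actual=N -> ctr[2]=1
Ev 5: PC=6 idx=2 pred=N actual=T -> ctr[2]=2
Ev 6: PC=6 idx=2 pred=T actual=T -> ctr[2]=3
Ev 7: PC=0 idx=0 pred=T actual=T -> ctr[0]=3
Ev 8: PC=6 idx=2 pred=T actual=T -> ctr[2]=3
Ev 9: PC=7 idx=3 pred=T actual=T -> ctr[3]=3

Answer: T T T T N T T T T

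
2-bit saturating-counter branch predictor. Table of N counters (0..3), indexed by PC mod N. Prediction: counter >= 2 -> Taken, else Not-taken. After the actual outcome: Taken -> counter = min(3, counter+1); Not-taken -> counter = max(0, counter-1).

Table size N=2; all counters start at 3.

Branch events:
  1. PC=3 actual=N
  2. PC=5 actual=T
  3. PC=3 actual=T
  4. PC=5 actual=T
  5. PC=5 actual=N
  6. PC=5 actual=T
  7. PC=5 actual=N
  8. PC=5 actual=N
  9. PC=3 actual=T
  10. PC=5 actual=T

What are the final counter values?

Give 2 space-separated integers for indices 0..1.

Ev 1: PC=3 idx=1 pred=T actual=N -> ctr[1]=2
Ev 2: PC=5 idx=1 pred=T actual=T -> ctr[1]=3
Ev 3: PC=3 idx=1 pred=T actual=T -> ctr[1]=3
Ev 4: PC=5 idx=1 pred=T actual=T -> ctr[1]=3
Ev 5: PC=5 idx=1 pred=T actual=N -> ctr[1]=2
Ev 6: PC=5 idx=1 pred=T actual=T -> ctr[1]=3
Ev 7: PC=5 idx=1 pred=T actual=N -> ctr[1]=2
Ev 8: PC=5 idx=1 pred=T actual=N -> ctr[1]=1
Ev 9: PC=3 idx=1 pred=N actual=T -> ctr[1]=2
Ev 10: PC=5 idx=1 pred=T actual=T -> ctr[1]=3

Answer: 3 3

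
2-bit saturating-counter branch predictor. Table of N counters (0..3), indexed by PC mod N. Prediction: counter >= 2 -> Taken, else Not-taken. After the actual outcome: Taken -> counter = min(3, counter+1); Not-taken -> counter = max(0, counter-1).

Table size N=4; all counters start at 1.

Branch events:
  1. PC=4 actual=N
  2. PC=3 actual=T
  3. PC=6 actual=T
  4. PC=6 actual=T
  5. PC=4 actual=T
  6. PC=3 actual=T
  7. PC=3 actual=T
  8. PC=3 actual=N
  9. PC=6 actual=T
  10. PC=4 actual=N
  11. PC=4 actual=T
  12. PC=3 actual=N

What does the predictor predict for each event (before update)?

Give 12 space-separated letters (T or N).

Answer: N N N T N T T T T N N T

Derivation:
Ev 1: PC=4 idx=0 pred=N actual=N -> ctr[0]=0
Ev 2: PC=3 idx=3 pred=N actual=T -> ctr[3]=2
Ev 3: PC=6 idx=2 pred=N actual=T -> ctr[2]=2
Ev 4: PC=6 idx=2 pred=T actual=T -> ctr[2]=3
Ev 5: PC=4 idx=0 pred=N actual=T -> ctr[0]=1
Ev 6: PC=3 idx=3 pred=T actual=T -> ctr[3]=3
Ev 7: PC=3 idx=3 pred=T actual=T -> ctr[3]=3
Ev 8: PC=3 idx=3 pred=T actual=N -> ctr[3]=2
Ev 9: PC=6 idx=2 pred=T actual=T -> ctr[2]=3
Ev 10: PC=4 idx=0 pred=N actual=N -> ctr[0]=0
Ev 11: PC=4 idx=0 pred=N actual=T -> ctr[0]=1
Ev 12: PC=3 idx=3 pred=T actual=N -> ctr[3]=1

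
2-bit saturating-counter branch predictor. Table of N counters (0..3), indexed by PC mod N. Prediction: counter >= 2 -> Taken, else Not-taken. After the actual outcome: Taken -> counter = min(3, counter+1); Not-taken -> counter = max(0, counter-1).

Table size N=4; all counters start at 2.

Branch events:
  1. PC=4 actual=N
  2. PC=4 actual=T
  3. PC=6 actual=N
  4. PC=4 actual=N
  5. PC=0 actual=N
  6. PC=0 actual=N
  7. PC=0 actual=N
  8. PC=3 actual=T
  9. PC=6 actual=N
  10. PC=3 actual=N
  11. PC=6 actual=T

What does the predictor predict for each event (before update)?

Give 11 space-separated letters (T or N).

Answer: T N T T N N N T N T N

Derivation:
Ev 1: PC=4 idx=0 pred=T actual=N -> ctr[0]=1
Ev 2: PC=4 idx=0 pred=N actual=T -> ctr[0]=2
Ev 3: PC=6 idx=2 pred=T actual=N -> ctr[2]=1
Ev 4: PC=4 idx=0 pred=T actual=N -> ctr[0]=1
Ev 5: PC=0 idx=0 pred=N actual=N -> ctr[0]=0
Ev 6: PC=0 idx=0 pred=N actual=N -> ctr[0]=0
Ev 7: PC=0 idx=0 pred=N actual=N -> ctr[0]=0
Ev 8: PC=3 idx=3 pred=T actual=T -> ctr[3]=3
Ev 9: PC=6 idx=2 pred=N actual=N -> ctr[2]=0
Ev 10: PC=3 idx=3 pred=T actual=N -> ctr[3]=2
Ev 11: PC=6 idx=2 pred=N actual=T -> ctr[2]=1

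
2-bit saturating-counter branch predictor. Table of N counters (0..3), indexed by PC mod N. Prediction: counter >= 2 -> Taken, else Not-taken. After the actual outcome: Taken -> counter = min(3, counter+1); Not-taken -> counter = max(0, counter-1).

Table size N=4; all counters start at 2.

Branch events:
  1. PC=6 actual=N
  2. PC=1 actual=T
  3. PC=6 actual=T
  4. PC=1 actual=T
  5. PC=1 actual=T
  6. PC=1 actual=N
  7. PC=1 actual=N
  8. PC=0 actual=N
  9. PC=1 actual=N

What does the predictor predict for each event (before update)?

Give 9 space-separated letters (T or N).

Answer: T T N T T T T T N

Derivation:
Ev 1: PC=6 idx=2 pred=T actual=N -> ctr[2]=1
Ev 2: PC=1 idx=1 pred=T actual=T -> ctr[1]=3
Ev 3: PC=6 idx=2 pred=N actual=T -> ctr[2]=2
Ev 4: PC=1 idx=1 pred=T actual=T -> ctr[1]=3
Ev 5: PC=1 idx=1 pred=T actual=T -> ctr[1]=3
Ev 6: PC=1 idx=1 pred=T actual=N -> ctr[1]=2
Ev 7: PC=1 idx=1 pred=T actual=N -> ctr[1]=1
Ev 8: PC=0 idx=0 pred=T actual=N -> ctr[0]=1
Ev 9: PC=1 idx=1 pred=N actual=N -> ctr[1]=0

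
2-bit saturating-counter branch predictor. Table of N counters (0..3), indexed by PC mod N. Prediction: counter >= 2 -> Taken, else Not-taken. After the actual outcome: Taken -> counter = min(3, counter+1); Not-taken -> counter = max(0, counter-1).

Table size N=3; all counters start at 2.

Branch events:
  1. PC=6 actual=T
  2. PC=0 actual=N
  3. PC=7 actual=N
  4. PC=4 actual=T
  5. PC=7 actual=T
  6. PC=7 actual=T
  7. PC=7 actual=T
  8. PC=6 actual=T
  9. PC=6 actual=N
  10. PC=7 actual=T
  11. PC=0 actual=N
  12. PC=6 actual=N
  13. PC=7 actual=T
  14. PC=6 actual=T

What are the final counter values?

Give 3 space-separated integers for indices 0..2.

Ev 1: PC=6 idx=0 pred=T actual=T -> ctr[0]=3
Ev 2: PC=0 idx=0 pred=T actual=N -> ctr[0]=2
Ev 3: PC=7 idx=1 pred=T actual=N -> ctr[1]=1
Ev 4: PC=4 idx=1 pred=N actual=T -> ctr[1]=2
Ev 5: PC=7 idx=1 pred=T actual=T -> ctr[1]=3
Ev 6: PC=7 idx=1 pred=T actual=T -> ctr[1]=3
Ev 7: PC=7 idx=1 pred=T actual=T -> ctr[1]=3
Ev 8: PC=6 idx=0 pred=T actual=T -> ctr[0]=3
Ev 9: PC=6 idx=0 pred=T actual=N -> ctr[0]=2
Ev 10: PC=7 idx=1 pred=T actual=T -> ctr[1]=3
Ev 11: PC=0 idx=0 pred=T actual=N -> ctr[0]=1
Ev 12: PC=6 idx=0 pred=N actual=N -> ctr[0]=0
Ev 13: PC=7 idx=1 pred=T actual=T -> ctr[1]=3
Ev 14: PC=6 idx=0 pred=N actual=T -> ctr[0]=1

Answer: 1 3 2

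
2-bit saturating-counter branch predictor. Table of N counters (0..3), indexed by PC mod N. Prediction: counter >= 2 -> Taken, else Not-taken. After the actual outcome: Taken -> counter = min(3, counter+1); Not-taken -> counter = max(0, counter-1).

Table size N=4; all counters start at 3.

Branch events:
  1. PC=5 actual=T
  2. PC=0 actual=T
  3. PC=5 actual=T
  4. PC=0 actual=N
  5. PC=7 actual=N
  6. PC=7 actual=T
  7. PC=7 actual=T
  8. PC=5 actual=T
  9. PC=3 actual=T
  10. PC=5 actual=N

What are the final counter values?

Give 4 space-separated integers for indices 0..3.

Ev 1: PC=5 idx=1 pred=T actual=T -> ctr[1]=3
Ev 2: PC=0 idx=0 pred=T actual=T -> ctr[0]=3
Ev 3: PC=5 idx=1 pred=T actual=T -> ctr[1]=3
Ev 4: PC=0 idx=0 pred=T actual=N -> ctr[0]=2
Ev 5: PC=7 idx=3 pred=T actual=N -> ctr[3]=2
Ev 6: PC=7 idx=3 pred=T actual=T -> ctr[3]=3
Ev 7: PC=7 idx=3 pred=T actual=T -> ctr[3]=3
Ev 8: PC=5 idx=1 pred=T actual=T -> ctr[1]=3
Ev 9: PC=3 idx=3 pred=T actual=T -> ctr[3]=3
Ev 10: PC=5 idx=1 pred=T actual=N -> ctr[1]=2

Answer: 2 2 3 3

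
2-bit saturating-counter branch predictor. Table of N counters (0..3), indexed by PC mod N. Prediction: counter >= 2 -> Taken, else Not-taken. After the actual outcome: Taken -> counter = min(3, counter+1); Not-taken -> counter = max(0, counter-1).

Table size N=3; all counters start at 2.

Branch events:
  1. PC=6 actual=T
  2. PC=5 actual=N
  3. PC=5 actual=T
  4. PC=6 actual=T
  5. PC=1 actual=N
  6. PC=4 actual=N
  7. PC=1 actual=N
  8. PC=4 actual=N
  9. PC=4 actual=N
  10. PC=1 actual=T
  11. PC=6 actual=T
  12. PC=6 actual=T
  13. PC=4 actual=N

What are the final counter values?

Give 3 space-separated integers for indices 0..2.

Answer: 3 0 2

Derivation:
Ev 1: PC=6 idx=0 pred=T actual=T -> ctr[0]=3
Ev 2: PC=5 idx=2 pred=T actual=N -> ctr[2]=1
Ev 3: PC=5 idx=2 pred=N actual=T -> ctr[2]=2
Ev 4: PC=6 idx=0 pred=T actual=T -> ctr[0]=3
Ev 5: PC=1 idx=1 pred=T actual=N -> ctr[1]=1
Ev 6: PC=4 idx=1 pred=N actual=N -> ctr[1]=0
Ev 7: PC=1 idx=1 pred=N actual=N -> ctr[1]=0
Ev 8: PC=4 idx=1 pred=N actual=N -> ctr[1]=0
Ev 9: PC=4 idx=1 pred=N actual=N -> ctr[1]=0
Ev 10: PC=1 idx=1 pred=N actual=T -> ctr[1]=1
Ev 11: PC=6 idx=0 pred=T actual=T -> ctr[0]=3
Ev 12: PC=6 idx=0 pred=T actual=T -> ctr[0]=3
Ev 13: PC=4 idx=1 pred=N actual=N -> ctr[1]=0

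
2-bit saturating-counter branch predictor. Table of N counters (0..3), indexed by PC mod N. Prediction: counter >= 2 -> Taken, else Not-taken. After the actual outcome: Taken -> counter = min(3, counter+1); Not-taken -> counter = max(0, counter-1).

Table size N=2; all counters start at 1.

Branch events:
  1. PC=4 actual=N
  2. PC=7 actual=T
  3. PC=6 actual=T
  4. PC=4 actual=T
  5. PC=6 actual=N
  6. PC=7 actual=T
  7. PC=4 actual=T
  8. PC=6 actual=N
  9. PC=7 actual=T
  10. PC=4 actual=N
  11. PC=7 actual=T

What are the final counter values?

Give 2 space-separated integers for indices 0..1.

Ev 1: PC=4 idx=0 pred=N actual=N -> ctr[0]=0
Ev 2: PC=7 idx=1 pred=N actual=T -> ctr[1]=2
Ev 3: PC=6 idx=0 pred=N actual=T -> ctr[0]=1
Ev 4: PC=4 idx=0 pred=N actual=T -> ctr[0]=2
Ev 5: PC=6 idx=0 pred=T actual=N -> ctr[0]=1
Ev 6: PC=7 idx=1 pred=T actual=T -> ctr[1]=3
Ev 7: PC=4 idx=0 pred=N actual=T -> ctr[0]=2
Ev 8: PC=6 idx=0 pred=T actual=N -> ctr[0]=1
Ev 9: PC=7 idx=1 pred=T actual=T -> ctr[1]=3
Ev 10: PC=4 idx=0 pred=N actual=N -> ctr[0]=0
Ev 11: PC=7 idx=1 pred=T actual=T -> ctr[1]=3

Answer: 0 3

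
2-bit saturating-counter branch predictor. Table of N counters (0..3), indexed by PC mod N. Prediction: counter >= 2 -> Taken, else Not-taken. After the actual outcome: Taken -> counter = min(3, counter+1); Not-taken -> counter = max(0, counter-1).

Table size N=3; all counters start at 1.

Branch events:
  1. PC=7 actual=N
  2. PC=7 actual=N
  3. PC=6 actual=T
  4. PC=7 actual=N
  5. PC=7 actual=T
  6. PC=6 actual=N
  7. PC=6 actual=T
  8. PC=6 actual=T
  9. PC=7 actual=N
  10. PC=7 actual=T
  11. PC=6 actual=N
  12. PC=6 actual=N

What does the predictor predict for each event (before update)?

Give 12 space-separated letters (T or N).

Answer: N N N N N T N T N N T T

Derivation:
Ev 1: PC=7 idx=1 pred=N actual=N -> ctr[1]=0
Ev 2: PC=7 idx=1 pred=N actual=N -> ctr[1]=0
Ev 3: PC=6 idx=0 pred=N actual=T -> ctr[0]=2
Ev 4: PC=7 idx=1 pred=N actual=N -> ctr[1]=0
Ev 5: PC=7 idx=1 pred=N actual=T -> ctr[1]=1
Ev 6: PC=6 idx=0 pred=T actual=N -> ctr[0]=1
Ev 7: PC=6 idx=0 pred=N actual=T -> ctr[0]=2
Ev 8: PC=6 idx=0 pred=T actual=T -> ctr[0]=3
Ev 9: PC=7 idx=1 pred=N actual=N -> ctr[1]=0
Ev 10: PC=7 idx=1 pred=N actual=T -> ctr[1]=1
Ev 11: PC=6 idx=0 pred=T actual=N -> ctr[0]=2
Ev 12: PC=6 idx=0 pred=T actual=N -> ctr[0]=1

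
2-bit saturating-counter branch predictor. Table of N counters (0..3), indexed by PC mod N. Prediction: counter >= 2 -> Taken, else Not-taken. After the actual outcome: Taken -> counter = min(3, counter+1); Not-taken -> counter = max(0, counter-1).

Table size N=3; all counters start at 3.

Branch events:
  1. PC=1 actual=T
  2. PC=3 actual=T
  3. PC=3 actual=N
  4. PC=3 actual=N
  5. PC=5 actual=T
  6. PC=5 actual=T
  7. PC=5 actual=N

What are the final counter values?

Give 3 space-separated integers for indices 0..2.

Answer: 1 3 2

Derivation:
Ev 1: PC=1 idx=1 pred=T actual=T -> ctr[1]=3
Ev 2: PC=3 idx=0 pred=T actual=T -> ctr[0]=3
Ev 3: PC=3 idx=0 pred=T actual=N -> ctr[0]=2
Ev 4: PC=3 idx=0 pred=T actual=N -> ctr[0]=1
Ev 5: PC=5 idx=2 pred=T actual=T -> ctr[2]=3
Ev 6: PC=5 idx=2 pred=T actual=T -> ctr[2]=3
Ev 7: PC=5 idx=2 pred=T actual=N -> ctr[2]=2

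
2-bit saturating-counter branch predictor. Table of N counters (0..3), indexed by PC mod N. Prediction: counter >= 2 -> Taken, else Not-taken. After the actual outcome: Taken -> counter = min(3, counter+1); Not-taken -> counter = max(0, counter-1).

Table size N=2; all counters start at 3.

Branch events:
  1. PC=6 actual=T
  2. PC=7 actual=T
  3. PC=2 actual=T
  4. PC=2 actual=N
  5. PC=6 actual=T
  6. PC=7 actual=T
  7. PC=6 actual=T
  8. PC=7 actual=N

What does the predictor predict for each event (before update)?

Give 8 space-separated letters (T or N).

Answer: T T T T T T T T

Derivation:
Ev 1: PC=6 idx=0 pred=T actual=T -> ctr[0]=3
Ev 2: PC=7 idx=1 pred=T actual=T -> ctr[1]=3
Ev 3: PC=2 idx=0 pred=T actual=T -> ctr[0]=3
Ev 4: PC=2 idx=0 pred=T actual=N -> ctr[0]=2
Ev 5: PC=6 idx=0 pred=T actual=T -> ctr[0]=3
Ev 6: PC=7 idx=1 pred=T actual=T -> ctr[1]=3
Ev 7: PC=6 idx=0 pred=T actual=T -> ctr[0]=3
Ev 8: PC=7 idx=1 pred=T actual=N -> ctr[1]=2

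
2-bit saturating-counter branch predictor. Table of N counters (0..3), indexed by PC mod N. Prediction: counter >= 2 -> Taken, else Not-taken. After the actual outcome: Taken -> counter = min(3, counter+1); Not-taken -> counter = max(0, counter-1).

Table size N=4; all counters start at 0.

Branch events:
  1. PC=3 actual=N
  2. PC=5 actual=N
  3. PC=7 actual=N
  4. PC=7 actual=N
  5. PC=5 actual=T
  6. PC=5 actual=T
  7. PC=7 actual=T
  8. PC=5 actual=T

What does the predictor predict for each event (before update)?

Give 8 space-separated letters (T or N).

Answer: N N N N N N N T

Derivation:
Ev 1: PC=3 idx=3 pred=N actual=N -> ctr[3]=0
Ev 2: PC=5 idx=1 pred=N actual=N -> ctr[1]=0
Ev 3: PC=7 idx=3 pred=N actual=N -> ctr[3]=0
Ev 4: PC=7 idx=3 pred=N actual=N -> ctr[3]=0
Ev 5: PC=5 idx=1 pred=N actual=T -> ctr[1]=1
Ev 6: PC=5 idx=1 pred=N actual=T -> ctr[1]=2
Ev 7: PC=7 idx=3 pred=N actual=T -> ctr[3]=1
Ev 8: PC=5 idx=1 pred=T actual=T -> ctr[1]=3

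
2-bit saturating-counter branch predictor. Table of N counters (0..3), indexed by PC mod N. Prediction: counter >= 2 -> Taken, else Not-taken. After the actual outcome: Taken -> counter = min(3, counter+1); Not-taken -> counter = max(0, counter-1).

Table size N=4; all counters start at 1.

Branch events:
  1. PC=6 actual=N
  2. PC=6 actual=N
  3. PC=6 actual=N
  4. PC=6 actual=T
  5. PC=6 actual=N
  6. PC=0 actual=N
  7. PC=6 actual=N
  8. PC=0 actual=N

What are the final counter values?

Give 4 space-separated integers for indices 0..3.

Ev 1: PC=6 idx=2 pred=N actual=N -> ctr[2]=0
Ev 2: PC=6 idx=2 pred=N actual=N -> ctr[2]=0
Ev 3: PC=6 idx=2 pred=N actual=N -> ctr[2]=0
Ev 4: PC=6 idx=2 pred=N actual=T -> ctr[2]=1
Ev 5: PC=6 idx=2 pred=N actual=N -> ctr[2]=0
Ev 6: PC=0 idx=0 pred=N actual=N -> ctr[0]=0
Ev 7: PC=6 idx=2 pred=N actual=N -> ctr[2]=0
Ev 8: PC=0 idx=0 pred=N actual=N -> ctr[0]=0

Answer: 0 1 0 1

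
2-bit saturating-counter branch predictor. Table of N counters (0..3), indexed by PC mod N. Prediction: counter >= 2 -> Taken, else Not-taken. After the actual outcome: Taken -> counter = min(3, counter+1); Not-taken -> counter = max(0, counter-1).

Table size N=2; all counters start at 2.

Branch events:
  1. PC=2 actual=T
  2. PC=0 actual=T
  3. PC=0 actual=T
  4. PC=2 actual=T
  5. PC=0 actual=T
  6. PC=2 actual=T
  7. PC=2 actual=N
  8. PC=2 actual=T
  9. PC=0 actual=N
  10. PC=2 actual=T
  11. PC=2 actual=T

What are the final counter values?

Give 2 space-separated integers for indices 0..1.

Ev 1: PC=2 idx=0 pred=T actual=T -> ctr[0]=3
Ev 2: PC=0 idx=0 pred=T actual=T -> ctr[0]=3
Ev 3: PC=0 idx=0 pred=T actual=T -> ctr[0]=3
Ev 4: PC=2 idx=0 pred=T actual=T -> ctr[0]=3
Ev 5: PC=0 idx=0 pred=T actual=T -> ctr[0]=3
Ev 6: PC=2 idx=0 pred=T actual=T -> ctr[0]=3
Ev 7: PC=2 idx=0 pred=T actual=N -> ctr[0]=2
Ev 8: PC=2 idx=0 pred=T actual=T -> ctr[0]=3
Ev 9: PC=0 idx=0 pred=T actual=N -> ctr[0]=2
Ev 10: PC=2 idx=0 pred=T actual=T -> ctr[0]=3
Ev 11: PC=2 idx=0 pred=T actual=T -> ctr[0]=3

Answer: 3 2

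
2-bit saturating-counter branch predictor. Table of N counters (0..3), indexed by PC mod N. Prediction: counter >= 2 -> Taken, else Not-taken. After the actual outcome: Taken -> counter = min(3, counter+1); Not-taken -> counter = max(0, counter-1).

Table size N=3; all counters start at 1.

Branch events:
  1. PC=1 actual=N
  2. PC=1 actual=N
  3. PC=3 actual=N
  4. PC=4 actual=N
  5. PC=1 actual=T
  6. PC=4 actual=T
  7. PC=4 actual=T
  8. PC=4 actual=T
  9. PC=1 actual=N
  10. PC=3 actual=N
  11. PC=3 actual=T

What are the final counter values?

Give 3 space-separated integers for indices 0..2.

Answer: 1 2 1

Derivation:
Ev 1: PC=1 idx=1 pred=N actual=N -> ctr[1]=0
Ev 2: PC=1 idx=1 pred=N actual=N -> ctr[1]=0
Ev 3: PC=3 idx=0 pred=N actual=N -> ctr[0]=0
Ev 4: PC=4 idx=1 pred=N actual=N -> ctr[1]=0
Ev 5: PC=1 idx=1 pred=N actual=T -> ctr[1]=1
Ev 6: PC=4 idx=1 pred=N actual=T -> ctr[1]=2
Ev 7: PC=4 idx=1 pred=T actual=T -> ctr[1]=3
Ev 8: PC=4 idx=1 pred=T actual=T -> ctr[1]=3
Ev 9: PC=1 idx=1 pred=T actual=N -> ctr[1]=2
Ev 10: PC=3 idx=0 pred=N actual=N -> ctr[0]=0
Ev 11: PC=3 idx=0 pred=N actual=T -> ctr[0]=1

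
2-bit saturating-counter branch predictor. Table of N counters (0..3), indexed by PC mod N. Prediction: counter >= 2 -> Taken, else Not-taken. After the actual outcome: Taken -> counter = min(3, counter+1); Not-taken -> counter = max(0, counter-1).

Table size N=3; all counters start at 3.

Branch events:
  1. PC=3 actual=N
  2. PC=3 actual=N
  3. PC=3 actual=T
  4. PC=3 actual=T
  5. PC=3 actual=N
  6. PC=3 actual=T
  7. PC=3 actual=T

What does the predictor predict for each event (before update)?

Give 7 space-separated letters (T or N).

Ev 1: PC=3 idx=0 pred=T actual=N -> ctr[0]=2
Ev 2: PC=3 idx=0 pred=T actual=N -> ctr[0]=1
Ev 3: PC=3 idx=0 pred=N actual=T -> ctr[0]=2
Ev 4: PC=3 idx=0 pred=T actual=T -> ctr[0]=3
Ev 5: PC=3 idx=0 pred=T actual=N -> ctr[0]=2
Ev 6: PC=3 idx=0 pred=T actual=T -> ctr[0]=3
Ev 7: PC=3 idx=0 pred=T actual=T -> ctr[0]=3

Answer: T T N T T T T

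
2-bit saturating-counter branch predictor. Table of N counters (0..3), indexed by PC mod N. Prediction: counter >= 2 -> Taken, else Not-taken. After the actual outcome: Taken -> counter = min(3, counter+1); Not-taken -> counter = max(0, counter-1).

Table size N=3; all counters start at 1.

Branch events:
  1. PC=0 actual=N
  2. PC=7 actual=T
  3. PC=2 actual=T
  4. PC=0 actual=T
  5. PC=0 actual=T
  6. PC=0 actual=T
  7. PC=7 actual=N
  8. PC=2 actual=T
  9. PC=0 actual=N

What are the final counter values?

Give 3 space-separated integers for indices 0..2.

Answer: 2 1 3

Derivation:
Ev 1: PC=0 idx=0 pred=N actual=N -> ctr[0]=0
Ev 2: PC=7 idx=1 pred=N actual=T -> ctr[1]=2
Ev 3: PC=2 idx=2 pred=N actual=T -> ctr[2]=2
Ev 4: PC=0 idx=0 pred=N actual=T -> ctr[0]=1
Ev 5: PC=0 idx=0 pred=N actual=T -> ctr[0]=2
Ev 6: PC=0 idx=0 pred=T actual=T -> ctr[0]=3
Ev 7: PC=7 idx=1 pred=T actual=N -> ctr[1]=1
Ev 8: PC=2 idx=2 pred=T actual=T -> ctr[2]=3
Ev 9: PC=0 idx=0 pred=T actual=N -> ctr[0]=2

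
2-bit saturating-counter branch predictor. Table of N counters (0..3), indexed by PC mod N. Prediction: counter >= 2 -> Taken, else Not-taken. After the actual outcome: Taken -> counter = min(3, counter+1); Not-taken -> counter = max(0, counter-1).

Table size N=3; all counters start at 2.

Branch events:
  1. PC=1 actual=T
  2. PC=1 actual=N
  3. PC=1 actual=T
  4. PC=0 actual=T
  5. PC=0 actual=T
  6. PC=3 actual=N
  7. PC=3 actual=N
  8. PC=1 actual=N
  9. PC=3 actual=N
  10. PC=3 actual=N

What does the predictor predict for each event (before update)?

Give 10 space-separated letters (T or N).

Ev 1: PC=1 idx=1 pred=T actual=T -> ctr[1]=3
Ev 2: PC=1 idx=1 pred=T actual=N -> ctr[1]=2
Ev 3: PC=1 idx=1 pred=T actual=T -> ctr[1]=3
Ev 4: PC=0 idx=0 pred=T actual=T -> ctr[0]=3
Ev 5: PC=0 idx=0 pred=T actual=T -> ctr[0]=3
Ev 6: PC=3 idx=0 pred=T actual=N -> ctr[0]=2
Ev 7: PC=3 idx=0 pred=T actual=N -> ctr[0]=1
Ev 8: PC=1 idx=1 pred=T actual=N -> ctr[1]=2
Ev 9: PC=3 idx=0 pred=N actual=N -> ctr[0]=0
Ev 10: PC=3 idx=0 pred=N actual=N -> ctr[0]=0

Answer: T T T T T T T T N N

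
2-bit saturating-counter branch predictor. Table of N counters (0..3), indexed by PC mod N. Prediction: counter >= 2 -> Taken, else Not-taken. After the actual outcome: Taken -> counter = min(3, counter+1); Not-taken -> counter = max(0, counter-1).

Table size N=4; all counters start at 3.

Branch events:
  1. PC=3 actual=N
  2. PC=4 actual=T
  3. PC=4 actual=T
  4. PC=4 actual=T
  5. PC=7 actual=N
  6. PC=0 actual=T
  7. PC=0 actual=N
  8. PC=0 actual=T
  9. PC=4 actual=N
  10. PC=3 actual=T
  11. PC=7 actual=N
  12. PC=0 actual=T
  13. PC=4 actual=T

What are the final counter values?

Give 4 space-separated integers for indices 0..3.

Answer: 3 3 3 1

Derivation:
Ev 1: PC=3 idx=3 pred=T actual=N -> ctr[3]=2
Ev 2: PC=4 idx=0 pred=T actual=T -> ctr[0]=3
Ev 3: PC=4 idx=0 pred=T actual=T -> ctr[0]=3
Ev 4: PC=4 idx=0 pred=T actual=T -> ctr[0]=3
Ev 5: PC=7 idx=3 pred=T actual=N -> ctr[3]=1
Ev 6: PC=0 idx=0 pred=T actual=T -> ctr[0]=3
Ev 7: PC=0 idx=0 pred=T actual=N -> ctr[0]=2
Ev 8: PC=0 idx=0 pred=T actual=T -> ctr[0]=3
Ev 9: PC=4 idx=0 pred=T actual=N -> ctr[0]=2
Ev 10: PC=3 idx=3 pred=N actual=T -> ctr[3]=2
Ev 11: PC=7 idx=3 pred=T actual=N -> ctr[3]=1
Ev 12: PC=0 idx=0 pred=T actual=T -> ctr[0]=3
Ev 13: PC=4 idx=0 pred=T actual=T -> ctr[0]=3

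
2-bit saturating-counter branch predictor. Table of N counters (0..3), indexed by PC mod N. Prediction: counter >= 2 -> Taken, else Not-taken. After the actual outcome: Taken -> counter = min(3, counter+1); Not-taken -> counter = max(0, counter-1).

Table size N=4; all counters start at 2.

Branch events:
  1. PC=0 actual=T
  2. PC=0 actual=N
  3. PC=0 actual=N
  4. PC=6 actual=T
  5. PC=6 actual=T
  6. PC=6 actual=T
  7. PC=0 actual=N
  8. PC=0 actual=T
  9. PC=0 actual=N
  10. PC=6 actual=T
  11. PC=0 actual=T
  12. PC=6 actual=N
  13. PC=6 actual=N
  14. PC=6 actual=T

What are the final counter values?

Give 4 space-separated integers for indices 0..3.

Answer: 1 2 2 2

Derivation:
Ev 1: PC=0 idx=0 pred=T actual=T -> ctr[0]=3
Ev 2: PC=0 idx=0 pred=T actual=N -> ctr[0]=2
Ev 3: PC=0 idx=0 pred=T actual=N -> ctr[0]=1
Ev 4: PC=6 idx=2 pred=T actual=T -> ctr[2]=3
Ev 5: PC=6 idx=2 pred=T actual=T -> ctr[2]=3
Ev 6: PC=6 idx=2 pred=T actual=T -> ctr[2]=3
Ev 7: PC=0 idx=0 pred=N actual=N -> ctr[0]=0
Ev 8: PC=0 idx=0 pred=N actual=T -> ctr[0]=1
Ev 9: PC=0 idx=0 pred=N actual=N -> ctr[0]=0
Ev 10: PC=6 idx=2 pred=T actual=T -> ctr[2]=3
Ev 11: PC=0 idx=0 pred=N actual=T -> ctr[0]=1
Ev 12: PC=6 idx=2 pred=T actual=N -> ctr[2]=2
Ev 13: PC=6 idx=2 pred=T actual=N -> ctr[2]=1
Ev 14: PC=6 idx=2 pred=N actual=T -> ctr[2]=2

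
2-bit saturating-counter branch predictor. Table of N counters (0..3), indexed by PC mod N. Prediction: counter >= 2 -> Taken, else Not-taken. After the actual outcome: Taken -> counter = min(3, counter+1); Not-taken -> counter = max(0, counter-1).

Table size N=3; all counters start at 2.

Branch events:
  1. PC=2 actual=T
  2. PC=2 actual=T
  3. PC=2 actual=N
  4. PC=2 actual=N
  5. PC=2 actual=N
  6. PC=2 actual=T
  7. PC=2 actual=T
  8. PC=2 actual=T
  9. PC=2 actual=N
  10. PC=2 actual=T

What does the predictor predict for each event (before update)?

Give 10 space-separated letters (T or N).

Answer: T T T T N N N T T T

Derivation:
Ev 1: PC=2 idx=2 pred=T actual=T -> ctr[2]=3
Ev 2: PC=2 idx=2 pred=T actual=T -> ctr[2]=3
Ev 3: PC=2 idx=2 pred=T actual=N -> ctr[2]=2
Ev 4: PC=2 idx=2 pred=T actual=N -> ctr[2]=1
Ev 5: PC=2 idx=2 pred=N actual=N -> ctr[2]=0
Ev 6: PC=2 idx=2 pred=N actual=T -> ctr[2]=1
Ev 7: PC=2 idx=2 pred=N actual=T -> ctr[2]=2
Ev 8: PC=2 idx=2 pred=T actual=T -> ctr[2]=3
Ev 9: PC=2 idx=2 pred=T actual=N -> ctr[2]=2
Ev 10: PC=2 idx=2 pred=T actual=T -> ctr[2]=3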